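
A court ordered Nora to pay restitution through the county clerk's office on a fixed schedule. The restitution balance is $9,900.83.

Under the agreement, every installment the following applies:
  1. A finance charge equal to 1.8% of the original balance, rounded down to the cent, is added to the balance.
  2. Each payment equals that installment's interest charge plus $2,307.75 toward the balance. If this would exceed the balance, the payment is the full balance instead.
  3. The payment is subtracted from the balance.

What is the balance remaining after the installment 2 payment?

# | Opening | Interest | Payment | End bal
1 | $9,900.83 | $178.21 | $2,485.96 | $7,593.08
2 | $7,593.08 | $178.21 | $2,485.96 | $5,285.33

$5,285.33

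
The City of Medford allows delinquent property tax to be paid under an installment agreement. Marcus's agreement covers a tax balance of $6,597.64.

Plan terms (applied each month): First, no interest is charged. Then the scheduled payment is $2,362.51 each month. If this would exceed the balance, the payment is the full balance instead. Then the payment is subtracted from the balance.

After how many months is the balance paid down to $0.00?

Month 1: $6,597.64 − $2,362.51 → $4,235.13
Month 2: $4,235.13 − $2,362.51 → $1,872.62
Month 3: $1,872.62 − $1,872.62 → $0.00
Balance reaches $0.00 in month 3.

3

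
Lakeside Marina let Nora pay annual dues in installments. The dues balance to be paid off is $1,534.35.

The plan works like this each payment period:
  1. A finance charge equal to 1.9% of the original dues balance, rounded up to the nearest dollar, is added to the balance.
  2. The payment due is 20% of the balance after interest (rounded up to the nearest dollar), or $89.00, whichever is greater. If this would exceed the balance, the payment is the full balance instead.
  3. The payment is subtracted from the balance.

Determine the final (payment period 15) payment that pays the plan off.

$31.35

Payment period 1: opening $1,534.35; interest $30.00 → $1,564.35; payment $313.00; balance $1,251.35
Payment period 2: opening $1,251.35; interest $30.00 → $1,281.35; payment $257.00; balance $1,024.35
Payment period 3: opening $1,024.35; interest $30.00 → $1,054.35; payment $211.00; balance $843.35
Payment period 4: opening $843.35; interest $30.00 → $873.35; payment $175.00; balance $698.35
Payment period 5: opening $698.35; interest $30.00 → $728.35; payment $146.00; balance $582.35
Payment period 6: opening $582.35; interest $30.00 → $612.35; payment $123.00; balance $489.35
Payment period 7: opening $489.35; interest $30.00 → $519.35; payment $104.00; balance $415.35
Payment period 8: opening $415.35; interest $30.00 → $445.35; payment $90.00; balance $355.35
Payment period 9: opening $355.35; interest $30.00 → $385.35; payment $89.00; balance $296.35
Payment period 10: opening $296.35; interest $30.00 → $326.35; payment $89.00; balance $237.35
Payment period 11: opening $237.35; interest $30.00 → $267.35; payment $89.00; balance $178.35
Payment period 12: opening $178.35; interest $30.00 → $208.35; payment $89.00; balance $119.35
Payment period 13: opening $119.35; interest $30.00 → $149.35; payment $89.00; balance $60.35
Payment period 14: opening $60.35; interest $30.00 → $90.35; payment $89.00; balance $1.35
Payment period 15: opening $1.35; interest $30.00 → $31.35; payment $31.35; balance $0.00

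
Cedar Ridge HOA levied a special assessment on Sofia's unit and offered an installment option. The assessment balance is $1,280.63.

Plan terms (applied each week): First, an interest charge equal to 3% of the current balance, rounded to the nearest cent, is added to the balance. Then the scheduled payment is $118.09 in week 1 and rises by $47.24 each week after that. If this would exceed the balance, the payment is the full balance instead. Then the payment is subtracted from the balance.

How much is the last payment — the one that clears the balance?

$28.54

Week 1: $1,280.63 +$38.42 interest = $1,319.05; pay $118.09 → $1,200.96
Week 2: $1,200.96 +$36.03 interest = $1,236.99; pay $165.33 → $1,071.66
Week 3: $1,071.66 +$32.15 interest = $1,103.81; pay $212.57 → $891.24
Week 4: $891.24 +$26.74 interest = $917.98; pay $259.81 → $658.17
Week 5: $658.17 +$19.75 interest = $677.92; pay $307.05 → $370.87
Week 6: $370.87 +$11.13 interest = $382.00; pay $354.29 → $27.71
Week 7: $27.71 +$0.83 interest = $28.54; pay $28.54 → $0.00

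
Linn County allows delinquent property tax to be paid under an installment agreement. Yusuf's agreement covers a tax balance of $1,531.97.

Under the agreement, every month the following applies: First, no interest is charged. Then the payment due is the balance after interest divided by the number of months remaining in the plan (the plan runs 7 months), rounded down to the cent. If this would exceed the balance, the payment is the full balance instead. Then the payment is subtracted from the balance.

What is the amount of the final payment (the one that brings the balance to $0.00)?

$218.86

# | Opening | Payment | End bal
1 | $1,531.97 | $218.85 | $1,313.12
2 | $1,313.12 | $218.85 | $1,094.27
3 | $1,094.27 | $218.85 | $875.42
4 | $875.42 | $218.85 | $656.57
5 | $656.57 | $218.85 | $437.72
6 | $437.72 | $218.86 | $218.86
7 | $218.86 | $218.86 | $0.00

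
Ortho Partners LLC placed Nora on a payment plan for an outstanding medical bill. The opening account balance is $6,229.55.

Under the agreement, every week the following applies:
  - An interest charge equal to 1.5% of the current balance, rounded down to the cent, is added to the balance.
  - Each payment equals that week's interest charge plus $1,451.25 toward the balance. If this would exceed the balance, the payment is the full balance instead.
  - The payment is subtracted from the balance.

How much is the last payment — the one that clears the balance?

Week 1: $6,229.55 +$93.44 interest = $6,322.99; pay $1,544.69 → $4,778.30
Week 2: $4,778.30 +$71.67 interest = $4,849.97; pay $1,522.92 → $3,327.05
Week 3: $3,327.05 +$49.90 interest = $3,376.95; pay $1,501.15 → $1,875.80
Week 4: $1,875.80 +$28.13 interest = $1,903.93; pay $1,479.38 → $424.55
Week 5: $424.55 +$6.36 interest = $430.91; pay $430.91 → $0.00

$430.91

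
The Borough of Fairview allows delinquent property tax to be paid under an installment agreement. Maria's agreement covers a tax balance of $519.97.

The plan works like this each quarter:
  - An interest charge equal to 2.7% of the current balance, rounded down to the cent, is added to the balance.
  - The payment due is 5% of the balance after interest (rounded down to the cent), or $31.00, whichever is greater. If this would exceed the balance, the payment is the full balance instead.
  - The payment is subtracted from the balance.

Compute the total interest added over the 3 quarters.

# | Opening | Interest | Payment | End bal
1 | $519.97 | $14.03 | $31.00 | $503.00
2 | $503.00 | $13.58 | $31.00 | $485.58
3 | $485.58 | $13.11 | $31.00 | $467.69
Total interest: $14.03 + $13.58 + $13.11 = $40.72

$40.72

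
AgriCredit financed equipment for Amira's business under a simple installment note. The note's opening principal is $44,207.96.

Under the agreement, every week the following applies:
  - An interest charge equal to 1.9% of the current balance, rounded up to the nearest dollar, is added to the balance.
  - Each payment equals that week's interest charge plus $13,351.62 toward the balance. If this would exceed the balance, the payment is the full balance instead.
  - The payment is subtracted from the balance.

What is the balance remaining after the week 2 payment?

# | Opening | Interest | Payment | End bal
1 | $44,207.96 | $840.00 | $14,191.62 | $30,856.34
2 | $30,856.34 | $587.00 | $13,938.62 | $17,504.72

$17,504.72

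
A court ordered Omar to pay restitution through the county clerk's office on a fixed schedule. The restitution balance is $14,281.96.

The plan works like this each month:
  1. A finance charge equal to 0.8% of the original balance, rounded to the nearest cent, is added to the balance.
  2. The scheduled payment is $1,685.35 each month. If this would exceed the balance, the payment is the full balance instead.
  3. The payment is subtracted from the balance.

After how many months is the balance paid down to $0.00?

10

Month 1: $14,281.96 +$114.26 interest = $14,396.22; pay $1,685.35 → $12,710.87
Month 2: $12,710.87 +$114.26 interest = $12,825.13; pay $1,685.35 → $11,139.78
Month 3: $11,139.78 +$114.26 interest = $11,254.04; pay $1,685.35 → $9,568.69
Month 4: $9,568.69 +$114.26 interest = $9,682.95; pay $1,685.35 → $7,997.60
Month 5: $7,997.60 +$114.26 interest = $8,111.86; pay $1,685.35 → $6,426.51
Month 6: $6,426.51 +$114.26 interest = $6,540.77; pay $1,685.35 → $4,855.42
Month 7: $4,855.42 +$114.26 interest = $4,969.68; pay $1,685.35 → $3,284.33
Month 8: $3,284.33 +$114.26 interest = $3,398.59; pay $1,685.35 → $1,713.24
Month 9: $1,713.24 +$114.26 interest = $1,827.50; pay $1,685.35 → $142.15
Month 10: $142.15 +$114.26 interest = $256.41; pay $256.41 → $0.00
Balance reaches $0.00 in month 10.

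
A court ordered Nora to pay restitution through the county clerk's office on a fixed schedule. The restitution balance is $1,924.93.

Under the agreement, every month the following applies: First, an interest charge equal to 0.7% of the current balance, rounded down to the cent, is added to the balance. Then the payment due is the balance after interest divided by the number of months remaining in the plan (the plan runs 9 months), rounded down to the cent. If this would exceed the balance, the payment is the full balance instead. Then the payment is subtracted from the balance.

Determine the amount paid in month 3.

# | Opening | Interest | Payment | End bal
1 | $1,924.93 | $13.47 | $215.37 | $1,723.03
2 | $1,723.03 | $12.06 | $216.88 | $1,518.21
3 | $1,518.21 | $10.62 | $218.40 | $1,310.43

$218.40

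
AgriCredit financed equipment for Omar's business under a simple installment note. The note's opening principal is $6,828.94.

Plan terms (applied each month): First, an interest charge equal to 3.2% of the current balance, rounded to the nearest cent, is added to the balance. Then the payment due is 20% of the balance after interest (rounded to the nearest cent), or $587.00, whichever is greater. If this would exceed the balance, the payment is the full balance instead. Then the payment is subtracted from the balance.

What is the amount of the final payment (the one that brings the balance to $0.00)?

$524.26

Month 1: opening $6,828.94; interest $218.53 → $7,047.47; payment $1,409.49; balance $5,637.98
Month 2: opening $5,637.98; interest $180.42 → $5,818.40; payment $1,163.68; balance $4,654.72
Month 3: opening $4,654.72; interest $148.95 → $4,803.67; payment $960.73; balance $3,842.94
Month 4: opening $3,842.94; interest $122.97 → $3,965.91; payment $793.18; balance $3,172.73
Month 5: opening $3,172.73; interest $101.53 → $3,274.26; payment $654.85; balance $2,619.41
Month 6: opening $2,619.41; interest $83.82 → $2,703.23; payment $587.00; balance $2,116.23
Month 7: opening $2,116.23; interest $67.72 → $2,183.95; payment $587.00; balance $1,596.95
Month 8: opening $1,596.95; interest $51.10 → $1,648.05; payment $587.00; balance $1,061.05
Month 9: opening $1,061.05; interest $33.95 → $1,095.00; payment $587.00; balance $508.00
Month 10: opening $508.00; interest $16.26 → $524.26; payment $524.26; balance $0.00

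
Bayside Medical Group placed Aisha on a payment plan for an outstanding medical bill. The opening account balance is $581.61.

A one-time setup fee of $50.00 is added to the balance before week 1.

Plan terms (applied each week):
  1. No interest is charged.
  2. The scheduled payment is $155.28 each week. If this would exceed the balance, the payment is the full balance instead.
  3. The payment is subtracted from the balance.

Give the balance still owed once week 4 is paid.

# | Opening | Payment | End bal
1 | $631.61 | $155.28 | $476.33
2 | $476.33 | $155.28 | $321.05
3 | $321.05 | $155.28 | $165.77
4 | $165.77 | $155.28 | $10.49

$10.49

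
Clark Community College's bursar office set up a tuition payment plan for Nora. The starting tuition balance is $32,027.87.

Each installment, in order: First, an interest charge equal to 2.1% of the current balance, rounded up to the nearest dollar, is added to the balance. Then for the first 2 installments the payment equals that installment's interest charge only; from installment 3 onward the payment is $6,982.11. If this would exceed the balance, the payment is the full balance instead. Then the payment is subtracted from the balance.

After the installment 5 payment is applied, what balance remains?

Installment 1: opening $32,027.87; interest $673.00 → $32,700.87; payment $673.00; balance $32,027.87
Installment 2: opening $32,027.87; interest $673.00 → $32,700.87; payment $673.00; balance $32,027.87
Installment 3: opening $32,027.87; interest $673.00 → $32,700.87; payment $6,982.11; balance $25,718.76
Installment 4: opening $25,718.76; interest $541.00 → $26,259.76; payment $6,982.11; balance $19,277.65
Installment 5: opening $19,277.65; interest $405.00 → $19,682.65; payment $6,982.11; balance $12,700.54

$12,700.54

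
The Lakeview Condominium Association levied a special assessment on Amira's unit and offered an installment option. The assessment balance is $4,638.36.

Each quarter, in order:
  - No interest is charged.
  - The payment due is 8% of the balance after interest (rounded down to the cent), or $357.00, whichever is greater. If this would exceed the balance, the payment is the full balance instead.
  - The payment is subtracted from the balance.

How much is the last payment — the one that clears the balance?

Quarter 1: opening $4,638.36; payment $371.06; balance $4,267.30
Quarter 2: opening $4,267.30; payment $357.00; balance $3,910.30
Quarter 3: opening $3,910.30; payment $357.00; balance $3,553.30
Quarter 4: opening $3,553.30; payment $357.00; balance $3,196.30
Quarter 5: opening $3,196.30; payment $357.00; balance $2,839.30
Quarter 6: opening $2,839.30; payment $357.00; balance $2,482.30
Quarter 7: opening $2,482.30; payment $357.00; balance $2,125.30
Quarter 8: opening $2,125.30; payment $357.00; balance $1,768.30
Quarter 9: opening $1,768.30; payment $357.00; balance $1,411.30
Quarter 10: opening $1,411.30; payment $357.00; balance $1,054.30
Quarter 11: opening $1,054.30; payment $357.00; balance $697.30
Quarter 12: opening $697.30; payment $357.00; balance $340.30
Quarter 13: opening $340.30; payment $340.30; balance $0.00

$340.30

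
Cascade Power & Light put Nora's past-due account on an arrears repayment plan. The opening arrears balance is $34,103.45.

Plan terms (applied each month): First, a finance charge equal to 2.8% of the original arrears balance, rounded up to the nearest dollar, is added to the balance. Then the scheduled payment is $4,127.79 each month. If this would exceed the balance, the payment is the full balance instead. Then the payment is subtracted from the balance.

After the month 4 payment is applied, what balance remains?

$21,412.29

Month 1: $34,103.45 +$955.00 interest = $35,058.45; pay $4,127.79 → $30,930.66
Month 2: $30,930.66 +$955.00 interest = $31,885.66; pay $4,127.79 → $27,757.87
Month 3: $27,757.87 +$955.00 interest = $28,712.87; pay $4,127.79 → $24,585.08
Month 4: $24,585.08 +$955.00 interest = $25,540.08; pay $4,127.79 → $21,412.29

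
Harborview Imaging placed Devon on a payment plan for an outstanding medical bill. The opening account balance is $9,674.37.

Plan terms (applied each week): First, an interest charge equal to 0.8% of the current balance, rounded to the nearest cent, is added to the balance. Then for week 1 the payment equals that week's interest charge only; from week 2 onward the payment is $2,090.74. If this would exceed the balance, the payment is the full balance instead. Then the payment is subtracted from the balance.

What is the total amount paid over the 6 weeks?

$9,976.37

Week 1: $9,674.37 +$77.39 interest = $9,751.76; pay $77.39 → $9,674.37
Week 2: $9,674.37 +$77.39 interest = $9,751.76; pay $2,090.74 → $7,661.02
Week 3: $7,661.02 +$61.29 interest = $7,722.31; pay $2,090.74 → $5,631.57
Week 4: $5,631.57 +$45.05 interest = $5,676.62; pay $2,090.74 → $3,585.88
Week 5: $3,585.88 +$28.69 interest = $3,614.57; pay $2,090.74 → $1,523.83
Week 6: $1,523.83 +$12.19 interest = $1,536.02; pay $1,536.02 → $0.00
Total paid: $9,976.37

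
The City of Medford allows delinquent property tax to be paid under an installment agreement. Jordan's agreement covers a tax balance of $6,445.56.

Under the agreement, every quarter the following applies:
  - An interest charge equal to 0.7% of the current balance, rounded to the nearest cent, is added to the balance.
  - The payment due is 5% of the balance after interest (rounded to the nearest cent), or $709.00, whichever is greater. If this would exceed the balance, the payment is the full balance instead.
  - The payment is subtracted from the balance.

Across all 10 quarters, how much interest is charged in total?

$238.11

Quarter 1: $6,445.56 +$45.12 interest = $6,490.68; pay $709.00 → $5,781.68
Quarter 2: $5,781.68 +$40.47 interest = $5,822.15; pay $709.00 → $5,113.15
Quarter 3: $5,113.15 +$35.79 interest = $5,148.94; pay $709.00 → $4,439.94
Quarter 4: $4,439.94 +$31.08 interest = $4,471.02; pay $709.00 → $3,762.02
Quarter 5: $3,762.02 +$26.33 interest = $3,788.35; pay $709.00 → $3,079.35
Quarter 6: $3,079.35 +$21.56 interest = $3,100.91; pay $709.00 → $2,391.91
Quarter 7: $2,391.91 +$16.74 interest = $2,408.65; pay $709.00 → $1,699.65
Quarter 8: $1,699.65 +$11.90 interest = $1,711.55; pay $709.00 → $1,002.55
Quarter 9: $1,002.55 +$7.02 interest = $1,009.57; pay $709.00 → $300.57
Quarter 10: $300.57 +$2.10 interest = $302.67; pay $302.67 → $0.00
Total interest: $45.12 + $40.47 + $35.79 + $31.08 + $26.33 + $21.56 + $16.74 + $11.90 + $7.02 + $2.10 = $238.11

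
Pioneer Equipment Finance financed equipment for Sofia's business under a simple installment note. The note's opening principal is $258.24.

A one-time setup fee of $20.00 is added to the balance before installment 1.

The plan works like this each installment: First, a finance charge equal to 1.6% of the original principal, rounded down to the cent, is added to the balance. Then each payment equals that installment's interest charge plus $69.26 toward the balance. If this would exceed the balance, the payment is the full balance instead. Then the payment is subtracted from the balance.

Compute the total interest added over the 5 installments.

Installment 1: $278.24 +$4.13 interest = $282.37; pay $73.39 → $208.98
Installment 2: $208.98 +$4.13 interest = $213.11; pay $73.39 → $139.72
Installment 3: $139.72 +$4.13 interest = $143.85; pay $73.39 → $70.46
Installment 4: $70.46 +$4.13 interest = $74.59; pay $73.39 → $1.20
Installment 5: $1.20 +$4.13 interest = $5.33; pay $5.33 → $0.00
Total interest: $4.13 + $4.13 + $4.13 + $4.13 + $4.13 = $20.65

$20.65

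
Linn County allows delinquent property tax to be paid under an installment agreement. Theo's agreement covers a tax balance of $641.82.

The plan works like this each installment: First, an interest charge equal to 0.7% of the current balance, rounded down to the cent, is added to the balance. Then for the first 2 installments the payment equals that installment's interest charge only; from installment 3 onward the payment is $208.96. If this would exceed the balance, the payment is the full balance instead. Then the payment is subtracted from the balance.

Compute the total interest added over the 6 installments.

$18.31

Installment 1: $641.82 +$4.49 interest = $646.31; pay $4.49 → $641.82
Installment 2: $641.82 +$4.49 interest = $646.31; pay $4.49 → $641.82
Installment 3: $641.82 +$4.49 interest = $646.31; pay $208.96 → $437.35
Installment 4: $437.35 +$3.06 interest = $440.41; pay $208.96 → $231.45
Installment 5: $231.45 +$1.62 interest = $233.07; pay $208.96 → $24.11
Installment 6: $24.11 +$0.16 interest = $24.27; pay $24.27 → $0.00
Total interest: $4.49 + $4.49 + $4.49 + $3.06 + $1.62 + $0.16 = $18.31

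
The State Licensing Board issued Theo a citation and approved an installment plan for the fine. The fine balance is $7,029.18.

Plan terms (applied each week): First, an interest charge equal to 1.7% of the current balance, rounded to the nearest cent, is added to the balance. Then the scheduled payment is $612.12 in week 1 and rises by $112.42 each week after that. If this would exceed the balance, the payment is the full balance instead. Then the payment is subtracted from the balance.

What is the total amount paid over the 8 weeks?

Week 1: $7,029.18 +$119.50 interest = $7,148.68; pay $612.12 → $6,536.56
Week 2: $6,536.56 +$111.12 interest = $6,647.68; pay $724.54 → $5,923.14
Week 3: $5,923.14 +$100.69 interest = $6,023.83; pay $836.96 → $5,186.87
Week 4: $5,186.87 +$88.18 interest = $5,275.05; pay $949.38 → $4,325.67
Week 5: $4,325.67 +$73.54 interest = $4,399.21; pay $1,061.80 → $3,337.41
Week 6: $3,337.41 +$56.74 interest = $3,394.15; pay $1,174.22 → $2,219.93
Week 7: $2,219.93 +$37.74 interest = $2,257.67; pay $1,286.64 → $971.03
Week 8: $971.03 +$16.51 interest = $987.54; pay $987.54 → $0.00
Total paid: $7,633.20

$7,633.20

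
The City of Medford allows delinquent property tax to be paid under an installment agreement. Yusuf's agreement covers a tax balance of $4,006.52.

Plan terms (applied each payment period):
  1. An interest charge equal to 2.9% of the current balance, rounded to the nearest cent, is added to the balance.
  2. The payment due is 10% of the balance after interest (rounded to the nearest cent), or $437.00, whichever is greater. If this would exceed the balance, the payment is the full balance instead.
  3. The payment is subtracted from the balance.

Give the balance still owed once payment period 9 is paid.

$760.61

Payment period 1: opening $4,006.52; interest $116.19 → $4,122.71; payment $437.00; balance $3,685.71
Payment period 2: opening $3,685.71; interest $106.89 → $3,792.60; payment $437.00; balance $3,355.60
Payment period 3: opening $3,355.60; interest $97.31 → $3,452.91; payment $437.00; balance $3,015.91
Payment period 4: opening $3,015.91; interest $87.46 → $3,103.37; payment $437.00; balance $2,666.37
Payment period 5: opening $2,666.37; interest $77.32 → $2,743.69; payment $437.00; balance $2,306.69
Payment period 6: opening $2,306.69; interest $66.89 → $2,373.58; payment $437.00; balance $1,936.58
Payment period 7: opening $1,936.58; interest $56.16 → $1,992.74; payment $437.00; balance $1,555.74
Payment period 8: opening $1,555.74; interest $45.12 → $1,600.86; payment $437.00; balance $1,163.86
Payment period 9: opening $1,163.86; interest $33.75 → $1,197.61; payment $437.00; balance $760.61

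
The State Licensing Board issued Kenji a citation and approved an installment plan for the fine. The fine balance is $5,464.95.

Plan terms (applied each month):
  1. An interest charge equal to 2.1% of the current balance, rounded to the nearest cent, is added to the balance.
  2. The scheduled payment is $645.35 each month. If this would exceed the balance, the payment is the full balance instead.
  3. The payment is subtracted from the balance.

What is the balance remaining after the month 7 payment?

Month 1: $5,464.95 +$114.76 interest = $5,579.71; pay $645.35 → $4,934.36
Month 2: $4,934.36 +$103.62 interest = $5,037.98; pay $645.35 → $4,392.63
Month 3: $4,392.63 +$92.25 interest = $4,484.88; pay $645.35 → $3,839.53
Month 4: $3,839.53 +$80.63 interest = $3,920.16; pay $645.35 → $3,274.81
Month 5: $3,274.81 +$68.77 interest = $3,343.58; pay $645.35 → $2,698.23
Month 6: $2,698.23 +$56.66 interest = $2,754.89; pay $645.35 → $2,109.54
Month 7: $2,109.54 +$44.30 interest = $2,153.84; pay $645.35 → $1,508.49

$1,508.49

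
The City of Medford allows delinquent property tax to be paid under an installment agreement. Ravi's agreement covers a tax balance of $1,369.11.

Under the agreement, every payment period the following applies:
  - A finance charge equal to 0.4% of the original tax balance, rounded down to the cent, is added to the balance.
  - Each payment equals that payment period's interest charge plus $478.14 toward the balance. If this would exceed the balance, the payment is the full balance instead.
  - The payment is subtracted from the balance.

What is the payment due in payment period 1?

$483.61

Payment period 1: $1,369.11 +$5.47 interest = $1,374.58; pay $483.61 → $890.97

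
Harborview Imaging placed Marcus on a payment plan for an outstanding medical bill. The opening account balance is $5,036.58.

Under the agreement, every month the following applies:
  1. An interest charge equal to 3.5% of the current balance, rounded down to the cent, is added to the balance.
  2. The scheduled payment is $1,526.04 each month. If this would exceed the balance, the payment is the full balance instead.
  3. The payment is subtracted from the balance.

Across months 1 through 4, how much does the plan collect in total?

$5,451.56

Month 1: opening $5,036.58; interest $176.28 → $5,212.86; payment $1,526.04; balance $3,686.82
Month 2: opening $3,686.82; interest $129.03 → $3,815.85; payment $1,526.04; balance $2,289.81
Month 3: opening $2,289.81; interest $80.14 → $2,369.95; payment $1,526.04; balance $843.91
Month 4: opening $843.91; interest $29.53 → $873.44; payment $873.44; balance $0.00
Total paid: $5,451.56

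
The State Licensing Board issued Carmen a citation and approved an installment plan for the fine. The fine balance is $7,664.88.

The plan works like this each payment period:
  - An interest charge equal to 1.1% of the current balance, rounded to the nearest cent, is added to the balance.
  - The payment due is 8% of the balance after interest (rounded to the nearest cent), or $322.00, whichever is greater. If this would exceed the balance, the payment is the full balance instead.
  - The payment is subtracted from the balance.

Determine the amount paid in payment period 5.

# | Opening | Interest | Payment | End bal
1 | $7,664.88 | $84.31 | $619.94 | $7,129.25
2 | $7,129.25 | $78.42 | $576.61 | $6,631.06
3 | $6,631.06 | $72.94 | $536.32 | $6,167.68
4 | $6,167.68 | $67.84 | $498.84 | $5,736.68
5 | $5,736.68 | $63.10 | $463.98 | $5,335.80

$463.98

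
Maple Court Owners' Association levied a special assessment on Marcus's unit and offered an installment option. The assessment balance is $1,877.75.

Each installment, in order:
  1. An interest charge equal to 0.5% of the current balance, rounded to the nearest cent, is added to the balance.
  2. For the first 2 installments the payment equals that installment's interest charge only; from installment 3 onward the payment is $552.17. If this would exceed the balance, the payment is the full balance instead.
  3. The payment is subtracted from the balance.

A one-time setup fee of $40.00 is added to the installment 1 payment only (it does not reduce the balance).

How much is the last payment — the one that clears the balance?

# | Opening | Interest | Payment | Fee | End bal
1 | $1,877.75 | $9.39 | $9.39 | $40.00 | $1,877.75
2 | $1,877.75 | $9.39 | $9.39 | — | $1,877.75
3 | $1,877.75 | $9.39 | $552.17 | — | $1,334.97
4 | $1,334.97 | $6.67 | $552.17 | — | $789.47
5 | $789.47 | $3.95 | $552.17 | — | $241.25
6 | $241.25 | $1.21 | $242.46 | — | $0.00

$242.46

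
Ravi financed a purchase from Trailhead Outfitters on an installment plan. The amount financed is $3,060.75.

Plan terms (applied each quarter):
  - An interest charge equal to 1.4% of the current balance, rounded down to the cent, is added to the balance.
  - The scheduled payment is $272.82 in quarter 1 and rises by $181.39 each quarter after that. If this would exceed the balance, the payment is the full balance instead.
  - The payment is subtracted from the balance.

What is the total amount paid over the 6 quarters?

# | Opening | Interest | Payment | End bal
1 | $3,060.75 | $42.85 | $272.82 | $2,830.78
2 | $2,830.78 | $39.63 | $454.21 | $2,416.20
3 | $2,416.20 | $33.82 | $635.60 | $1,814.42
4 | $1,814.42 | $25.40 | $816.99 | $1,022.83
5 | $1,022.83 | $14.31 | $998.38 | $38.76
6 | $38.76 | $0.54 | $39.30 | $0.00
Total paid: $3,217.30

$3,217.30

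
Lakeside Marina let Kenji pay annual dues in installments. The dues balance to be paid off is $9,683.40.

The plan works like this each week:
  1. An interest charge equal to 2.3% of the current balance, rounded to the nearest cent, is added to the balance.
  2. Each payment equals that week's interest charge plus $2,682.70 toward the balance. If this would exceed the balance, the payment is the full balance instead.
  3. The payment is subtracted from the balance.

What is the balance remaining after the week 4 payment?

$0.00

Week 1: opening $9,683.40; interest $222.72 → $9,906.12; payment $2,905.42; balance $7,000.70
Week 2: opening $7,000.70; interest $161.02 → $7,161.72; payment $2,843.72; balance $4,318.00
Week 3: opening $4,318.00; interest $99.31 → $4,417.31; payment $2,782.01; balance $1,635.30
Week 4: opening $1,635.30; interest $37.61 → $1,672.91; payment $1,672.91; balance $0.00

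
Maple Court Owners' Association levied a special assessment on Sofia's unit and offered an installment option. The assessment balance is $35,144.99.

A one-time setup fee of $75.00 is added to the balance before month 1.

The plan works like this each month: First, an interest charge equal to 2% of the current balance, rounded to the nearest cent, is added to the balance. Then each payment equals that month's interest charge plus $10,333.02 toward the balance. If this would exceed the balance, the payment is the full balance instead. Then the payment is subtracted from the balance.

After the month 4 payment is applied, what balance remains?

Month 1: $35,219.99 +$704.40 interest = $35,924.39; pay $11,037.42 → $24,886.97
Month 2: $24,886.97 +$497.74 interest = $25,384.71; pay $10,830.76 → $14,553.95
Month 3: $14,553.95 +$291.08 interest = $14,845.03; pay $10,624.10 → $4,220.93
Month 4: $4,220.93 +$84.42 interest = $4,305.35; pay $4,305.35 → $0.00

$0.00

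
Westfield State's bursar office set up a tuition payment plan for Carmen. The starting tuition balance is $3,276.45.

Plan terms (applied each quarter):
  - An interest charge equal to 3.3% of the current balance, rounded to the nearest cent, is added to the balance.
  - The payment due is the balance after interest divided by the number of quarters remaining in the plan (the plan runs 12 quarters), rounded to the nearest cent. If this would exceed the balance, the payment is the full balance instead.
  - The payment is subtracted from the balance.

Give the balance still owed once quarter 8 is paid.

Quarter 1: opening $3,276.45; interest $108.12 → $3,384.57; payment $282.05; balance $3,102.52
Quarter 2: opening $3,102.52; interest $102.38 → $3,204.90; payment $291.35; balance $2,913.55
Quarter 3: opening $2,913.55; interest $96.15 → $3,009.70; payment $300.97; balance $2,708.73
Quarter 4: opening $2,708.73; interest $89.39 → $2,798.12; payment $310.90; balance $2,487.22
Quarter 5: opening $2,487.22; interest $82.08 → $2,569.30; payment $321.16; balance $2,248.14
Quarter 6: opening $2,248.14; interest $74.19 → $2,322.33; payment $331.76; balance $1,990.57
Quarter 7: opening $1,990.57; interest $65.69 → $2,056.26; payment $342.71; balance $1,713.55
Quarter 8: opening $1,713.55; interest $56.55 → $1,770.10; payment $354.02; balance $1,416.08

$1,416.08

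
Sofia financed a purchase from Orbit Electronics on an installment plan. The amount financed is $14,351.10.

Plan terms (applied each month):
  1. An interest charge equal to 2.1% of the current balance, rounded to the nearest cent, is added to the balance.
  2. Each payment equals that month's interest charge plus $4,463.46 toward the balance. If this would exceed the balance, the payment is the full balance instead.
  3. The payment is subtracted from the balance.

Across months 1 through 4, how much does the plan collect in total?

$14,994.20

Month 1: opening $14,351.10; interest $301.37 → $14,652.47; payment $4,764.83; balance $9,887.64
Month 2: opening $9,887.64; interest $207.64 → $10,095.28; payment $4,671.10; balance $5,424.18
Month 3: opening $5,424.18; interest $113.91 → $5,538.09; payment $4,577.37; balance $960.72
Month 4: opening $960.72; interest $20.18 → $980.90; payment $980.90; balance $0.00
Total paid: $14,994.20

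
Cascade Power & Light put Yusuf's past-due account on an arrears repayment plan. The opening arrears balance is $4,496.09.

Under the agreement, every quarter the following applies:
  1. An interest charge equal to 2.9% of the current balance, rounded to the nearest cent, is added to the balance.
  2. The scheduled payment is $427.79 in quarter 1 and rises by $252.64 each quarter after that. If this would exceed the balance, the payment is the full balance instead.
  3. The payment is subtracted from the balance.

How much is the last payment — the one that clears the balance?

# | Opening | Interest | Payment | End bal
1 | $4,496.09 | $130.39 | $427.79 | $4,198.69
2 | $4,198.69 | $121.76 | $680.43 | $3,640.02
3 | $3,640.02 | $105.56 | $933.07 | $2,812.51
4 | $2,812.51 | $81.56 | $1,185.71 | $1,708.36
5 | $1,708.36 | $49.54 | $1,438.35 | $319.55
6 | $319.55 | $9.27 | $328.82 | $0.00

$328.82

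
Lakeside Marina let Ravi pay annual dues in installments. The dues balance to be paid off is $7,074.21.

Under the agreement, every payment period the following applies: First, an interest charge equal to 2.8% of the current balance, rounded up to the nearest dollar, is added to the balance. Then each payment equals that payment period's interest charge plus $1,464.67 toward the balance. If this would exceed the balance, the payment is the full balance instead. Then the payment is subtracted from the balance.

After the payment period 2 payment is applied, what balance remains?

$4,144.87

# | Opening | Interest | Payment | End bal
1 | $7,074.21 | $199.00 | $1,663.67 | $5,609.54
2 | $5,609.54 | $158.00 | $1,622.67 | $4,144.87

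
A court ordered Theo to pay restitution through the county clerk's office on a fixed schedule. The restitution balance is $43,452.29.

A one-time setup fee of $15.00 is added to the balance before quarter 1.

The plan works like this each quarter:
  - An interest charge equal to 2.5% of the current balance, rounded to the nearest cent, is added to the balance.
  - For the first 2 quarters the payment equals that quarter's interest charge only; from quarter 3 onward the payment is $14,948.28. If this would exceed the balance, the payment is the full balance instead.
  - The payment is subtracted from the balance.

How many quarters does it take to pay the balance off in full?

6

Quarter 1: $43,467.29 +$1,086.68 interest = $44,553.97; pay $1,086.68 → $43,467.29
Quarter 2: $43,467.29 +$1,086.68 interest = $44,553.97; pay $1,086.68 → $43,467.29
Quarter 3: $43,467.29 +$1,086.68 interest = $44,553.97; pay $14,948.28 → $29,605.69
Quarter 4: $29,605.69 +$740.14 interest = $30,345.83; pay $14,948.28 → $15,397.55
Quarter 5: $15,397.55 +$384.94 interest = $15,782.49; pay $14,948.28 → $834.21
Quarter 6: $834.21 +$20.86 interest = $855.07; pay $855.07 → $0.00
Balance reaches $0.00 in quarter 6.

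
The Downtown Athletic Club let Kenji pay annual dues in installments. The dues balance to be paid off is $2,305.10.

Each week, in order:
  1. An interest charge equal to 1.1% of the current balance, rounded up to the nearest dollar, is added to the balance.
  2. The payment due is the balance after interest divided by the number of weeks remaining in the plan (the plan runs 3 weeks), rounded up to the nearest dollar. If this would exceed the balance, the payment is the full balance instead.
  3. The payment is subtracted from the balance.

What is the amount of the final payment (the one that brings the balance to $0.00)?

Week 1: $2,305.10 +$26.00 interest = $2,331.10; pay $778.00 → $1,553.10
Week 2: $1,553.10 +$18.00 interest = $1,571.10; pay $786.00 → $785.10
Week 3: $785.10 +$9.00 interest = $794.10; pay $794.10 → $0.00

$794.10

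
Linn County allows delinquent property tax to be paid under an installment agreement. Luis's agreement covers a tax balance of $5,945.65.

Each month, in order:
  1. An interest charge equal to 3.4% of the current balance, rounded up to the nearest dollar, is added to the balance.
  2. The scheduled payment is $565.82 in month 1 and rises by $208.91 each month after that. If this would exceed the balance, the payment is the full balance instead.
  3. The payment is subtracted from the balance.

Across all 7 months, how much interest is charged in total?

# | Opening | Interest | Payment | End bal
1 | $5,945.65 | $203.00 | $565.82 | $5,582.83
2 | $5,582.83 | $190.00 | $774.73 | $4,998.10
3 | $4,998.10 | $170.00 | $983.64 | $4,184.46
4 | $4,184.46 | $143.00 | $1,192.55 | $3,134.91
5 | $3,134.91 | $107.00 | $1,401.46 | $1,840.45
6 | $1,840.45 | $63.00 | $1,610.37 | $293.08
7 | $293.08 | $10.00 | $303.08 | $0.00
Total interest: $203.00 + $190.00 + $170.00 + $143.00 + $107.00 + $63.00 + $10.00 = $886.00

$886.00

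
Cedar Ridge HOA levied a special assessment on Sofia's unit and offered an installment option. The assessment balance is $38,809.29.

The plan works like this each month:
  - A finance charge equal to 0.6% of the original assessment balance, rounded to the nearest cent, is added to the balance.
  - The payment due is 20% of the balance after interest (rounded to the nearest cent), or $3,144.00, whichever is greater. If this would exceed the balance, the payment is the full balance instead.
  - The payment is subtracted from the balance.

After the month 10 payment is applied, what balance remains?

Month 1: $38,809.29 +$232.86 interest = $39,042.15; pay $7,808.43 → $31,233.72
Month 2: $31,233.72 +$232.86 interest = $31,466.58; pay $6,293.32 → $25,173.26
Month 3: $25,173.26 +$232.86 interest = $25,406.12; pay $5,081.22 → $20,324.90
Month 4: $20,324.90 +$232.86 interest = $20,557.76; pay $4,111.55 → $16,446.21
Month 5: $16,446.21 +$232.86 interest = $16,679.07; pay $3,335.81 → $13,343.26
Month 6: $13,343.26 +$232.86 interest = $13,576.12; pay $3,144.00 → $10,432.12
Month 7: $10,432.12 +$232.86 interest = $10,664.98; pay $3,144.00 → $7,520.98
Month 8: $7,520.98 +$232.86 interest = $7,753.84; pay $3,144.00 → $4,609.84
Month 9: $4,609.84 +$232.86 interest = $4,842.70; pay $3,144.00 → $1,698.70
Month 10: $1,698.70 +$232.86 interest = $1,931.56; pay $1,931.56 → $0.00

$0.00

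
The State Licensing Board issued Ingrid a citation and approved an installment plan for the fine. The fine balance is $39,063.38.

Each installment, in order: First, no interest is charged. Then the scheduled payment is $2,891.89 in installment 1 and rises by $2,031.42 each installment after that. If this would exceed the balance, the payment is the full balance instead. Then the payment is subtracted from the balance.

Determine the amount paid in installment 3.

Installment 1: opening $39,063.38; payment $2,891.89; balance $36,171.49
Installment 2: opening $36,171.49; payment $4,923.31; balance $31,248.18
Installment 3: opening $31,248.18; payment $6,954.73; balance $24,293.45

$6,954.73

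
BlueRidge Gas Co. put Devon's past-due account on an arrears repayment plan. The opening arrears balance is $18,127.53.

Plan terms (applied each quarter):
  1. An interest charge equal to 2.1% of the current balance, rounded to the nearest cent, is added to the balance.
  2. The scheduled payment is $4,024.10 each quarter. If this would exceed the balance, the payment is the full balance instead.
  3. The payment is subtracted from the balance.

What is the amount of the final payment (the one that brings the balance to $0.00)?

$3,153.17

Quarter 1: opening $18,127.53; interest $380.68 → $18,508.21; payment $4,024.10; balance $14,484.11
Quarter 2: opening $14,484.11; interest $304.17 → $14,788.28; payment $4,024.10; balance $10,764.18
Quarter 3: opening $10,764.18; interest $226.05 → $10,990.23; payment $4,024.10; balance $6,966.13
Quarter 4: opening $6,966.13; interest $146.29 → $7,112.42; payment $4,024.10; balance $3,088.32
Quarter 5: opening $3,088.32; interest $64.85 → $3,153.17; payment $3,153.17; balance $0.00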